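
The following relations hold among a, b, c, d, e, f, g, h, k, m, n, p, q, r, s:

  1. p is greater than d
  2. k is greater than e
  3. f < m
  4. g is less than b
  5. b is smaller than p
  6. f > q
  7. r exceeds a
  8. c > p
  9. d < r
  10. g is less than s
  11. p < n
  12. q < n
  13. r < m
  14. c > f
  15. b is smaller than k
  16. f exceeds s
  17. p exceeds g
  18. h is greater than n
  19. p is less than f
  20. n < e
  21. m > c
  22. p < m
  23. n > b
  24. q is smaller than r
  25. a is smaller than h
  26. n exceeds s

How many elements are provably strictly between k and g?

5

Chaining upward from g reaches: b, p, s, f, n, c, e, m, h.
Chaining downward from k reaches: q, b, d, p, s, n, e.
Strictly between g and k are those in both lists: b, p, s, n, e — 5 elements.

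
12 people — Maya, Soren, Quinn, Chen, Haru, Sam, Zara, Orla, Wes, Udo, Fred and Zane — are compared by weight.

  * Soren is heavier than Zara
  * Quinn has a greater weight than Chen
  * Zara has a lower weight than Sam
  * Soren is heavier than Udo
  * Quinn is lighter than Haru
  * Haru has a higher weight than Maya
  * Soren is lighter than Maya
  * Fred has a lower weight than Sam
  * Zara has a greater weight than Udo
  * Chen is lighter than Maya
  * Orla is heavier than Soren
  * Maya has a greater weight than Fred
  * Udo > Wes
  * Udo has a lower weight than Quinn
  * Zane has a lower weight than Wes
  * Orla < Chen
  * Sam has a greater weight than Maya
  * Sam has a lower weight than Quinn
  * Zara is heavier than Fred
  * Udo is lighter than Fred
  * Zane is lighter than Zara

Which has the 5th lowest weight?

The consecutive relations fix a unique order: Zane < Wes < Udo < Fred < Zara < Soren < Orla < Chen < Maya < Sam < Quinn < Haru.
Counting 5 from the smallest end gives Zara.

Zara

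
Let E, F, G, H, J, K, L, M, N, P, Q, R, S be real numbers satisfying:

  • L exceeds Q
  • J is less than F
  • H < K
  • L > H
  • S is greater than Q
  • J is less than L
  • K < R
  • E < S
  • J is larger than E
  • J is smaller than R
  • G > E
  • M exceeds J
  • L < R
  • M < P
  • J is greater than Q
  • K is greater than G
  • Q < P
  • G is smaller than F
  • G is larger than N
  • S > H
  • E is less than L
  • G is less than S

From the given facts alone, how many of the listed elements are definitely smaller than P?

4

Directly below P: Q, M.
One step further: J (3 so far).
One step further: E (4 so far).
No other element is forced below P by the given relations, so the count is 4.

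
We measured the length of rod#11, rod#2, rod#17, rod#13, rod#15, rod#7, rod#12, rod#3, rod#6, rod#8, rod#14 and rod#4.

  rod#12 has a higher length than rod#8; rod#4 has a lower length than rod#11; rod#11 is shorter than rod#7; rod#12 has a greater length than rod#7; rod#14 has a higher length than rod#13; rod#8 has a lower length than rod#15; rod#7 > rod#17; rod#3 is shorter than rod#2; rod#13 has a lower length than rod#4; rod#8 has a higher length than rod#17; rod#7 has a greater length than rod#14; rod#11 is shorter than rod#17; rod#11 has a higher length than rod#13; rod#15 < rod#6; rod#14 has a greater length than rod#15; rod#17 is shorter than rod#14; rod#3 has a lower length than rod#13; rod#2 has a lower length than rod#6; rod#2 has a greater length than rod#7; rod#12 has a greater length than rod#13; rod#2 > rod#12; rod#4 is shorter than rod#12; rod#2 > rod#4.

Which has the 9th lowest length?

The consecutive relations fix a unique order: rod#3 < rod#13 < rod#4 < rod#11 < rod#17 < rod#8 < rod#15 < rod#14 < rod#7 < rod#12 < rod#2 < rod#6.
Counting 9 from the smallest end gives rod#7.

rod#7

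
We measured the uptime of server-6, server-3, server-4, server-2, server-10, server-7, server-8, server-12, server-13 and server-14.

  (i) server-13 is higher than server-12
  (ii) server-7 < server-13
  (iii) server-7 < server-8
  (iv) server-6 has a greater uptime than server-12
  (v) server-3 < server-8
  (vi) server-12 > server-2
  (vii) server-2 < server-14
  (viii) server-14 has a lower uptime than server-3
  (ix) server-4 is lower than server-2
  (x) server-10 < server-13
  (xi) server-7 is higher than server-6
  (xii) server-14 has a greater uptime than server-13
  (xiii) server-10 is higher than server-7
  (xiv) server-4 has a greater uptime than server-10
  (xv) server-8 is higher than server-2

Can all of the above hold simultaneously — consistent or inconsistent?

Chaining the given relations yields server-4 < server-2 < server-12 < server-6 < server-7 < server-10, so server-4 < server-10. But one relation states server-10 < server-4. These cannot both hold.

inconsistent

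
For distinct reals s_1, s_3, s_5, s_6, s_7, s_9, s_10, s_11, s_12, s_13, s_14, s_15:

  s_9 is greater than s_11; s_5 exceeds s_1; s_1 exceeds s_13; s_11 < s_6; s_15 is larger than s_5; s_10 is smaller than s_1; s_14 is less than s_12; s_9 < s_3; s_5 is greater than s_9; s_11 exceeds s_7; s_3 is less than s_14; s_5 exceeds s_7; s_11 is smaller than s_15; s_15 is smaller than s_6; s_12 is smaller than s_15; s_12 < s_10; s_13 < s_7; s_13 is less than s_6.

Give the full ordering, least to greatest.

Each adjacent pair is fixed by a given relation: s_13 < s_7; s_7 < s_11; s_11 < s_9; s_9 < s_3; s_3 < s_14; s_14 < s_12; s_12 < s_10; s_10 < s_1; s_1 < s_5; s_5 < s_15; s_15 < s_6. Chaining them end to end gives the full order.

s_13 < s_7 < s_11 < s_9 < s_3 < s_14 < s_12 < s_10 < s_1 < s_5 < s_15 < s_6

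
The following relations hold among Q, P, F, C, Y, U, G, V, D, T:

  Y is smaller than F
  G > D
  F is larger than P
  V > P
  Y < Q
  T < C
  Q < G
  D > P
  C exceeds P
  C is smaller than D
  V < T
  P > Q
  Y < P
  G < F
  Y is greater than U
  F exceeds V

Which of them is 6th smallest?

T

Piecing the relations together gives one ordering: U < Y < Q < P < V < T < C < D < G < F.
The 6th smallest is T.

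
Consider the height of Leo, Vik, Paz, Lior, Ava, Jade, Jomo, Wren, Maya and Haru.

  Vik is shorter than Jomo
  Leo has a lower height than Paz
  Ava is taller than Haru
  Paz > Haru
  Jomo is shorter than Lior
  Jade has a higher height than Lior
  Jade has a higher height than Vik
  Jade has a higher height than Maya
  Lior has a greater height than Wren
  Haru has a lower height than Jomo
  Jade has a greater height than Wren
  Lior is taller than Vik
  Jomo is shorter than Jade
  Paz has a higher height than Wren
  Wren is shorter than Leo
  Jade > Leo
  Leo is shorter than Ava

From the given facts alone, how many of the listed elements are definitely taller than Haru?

5

From Haru the given relations immediately reach Jomo, Ava, Paz.
From those, Lior, Jade — 5 in total.
No other element is forced above Haru by the given relations, so the count is 5.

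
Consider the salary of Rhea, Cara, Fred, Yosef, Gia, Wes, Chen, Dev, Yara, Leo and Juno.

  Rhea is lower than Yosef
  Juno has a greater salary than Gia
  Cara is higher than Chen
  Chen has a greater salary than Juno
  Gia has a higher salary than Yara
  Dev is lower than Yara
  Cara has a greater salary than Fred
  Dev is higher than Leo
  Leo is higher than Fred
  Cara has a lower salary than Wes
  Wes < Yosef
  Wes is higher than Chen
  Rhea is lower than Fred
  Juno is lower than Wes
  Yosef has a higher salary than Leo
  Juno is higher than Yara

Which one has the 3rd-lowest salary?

Chaining the given pairs: Rhea < Fred < Leo < Dev < Yara < Gia < Juno < Chen < Cara < Wes < Yosef.
The 3rd smallest is Leo.

Leo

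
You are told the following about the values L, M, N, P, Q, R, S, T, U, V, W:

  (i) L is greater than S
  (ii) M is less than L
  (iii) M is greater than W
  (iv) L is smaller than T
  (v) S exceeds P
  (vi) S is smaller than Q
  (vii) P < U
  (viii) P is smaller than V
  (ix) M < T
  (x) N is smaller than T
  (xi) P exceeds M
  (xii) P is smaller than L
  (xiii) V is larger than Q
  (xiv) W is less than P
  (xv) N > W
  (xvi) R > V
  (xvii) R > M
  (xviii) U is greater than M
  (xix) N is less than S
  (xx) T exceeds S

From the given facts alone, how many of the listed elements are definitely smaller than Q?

The elements the relations force below Q are W, M, N, P, S — no chain reaches any other.
That is 5.

5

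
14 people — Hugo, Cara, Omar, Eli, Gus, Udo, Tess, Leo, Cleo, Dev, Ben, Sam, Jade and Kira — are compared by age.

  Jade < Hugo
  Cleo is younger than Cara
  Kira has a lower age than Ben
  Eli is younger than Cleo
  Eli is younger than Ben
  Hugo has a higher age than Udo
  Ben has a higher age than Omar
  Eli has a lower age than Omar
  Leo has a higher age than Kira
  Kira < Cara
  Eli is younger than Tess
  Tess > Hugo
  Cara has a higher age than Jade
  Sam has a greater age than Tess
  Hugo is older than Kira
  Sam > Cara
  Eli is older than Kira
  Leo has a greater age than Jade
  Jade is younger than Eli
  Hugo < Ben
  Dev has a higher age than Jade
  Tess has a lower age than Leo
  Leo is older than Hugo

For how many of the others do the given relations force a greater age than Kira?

From Kira the given relations immediately reach Eli, Hugo, Cara, Leo, Ben.
From those, Cleo, Omar, Tess, Sam — 9 in total.
Nothing else is reachable above Kira; 9 in all.

9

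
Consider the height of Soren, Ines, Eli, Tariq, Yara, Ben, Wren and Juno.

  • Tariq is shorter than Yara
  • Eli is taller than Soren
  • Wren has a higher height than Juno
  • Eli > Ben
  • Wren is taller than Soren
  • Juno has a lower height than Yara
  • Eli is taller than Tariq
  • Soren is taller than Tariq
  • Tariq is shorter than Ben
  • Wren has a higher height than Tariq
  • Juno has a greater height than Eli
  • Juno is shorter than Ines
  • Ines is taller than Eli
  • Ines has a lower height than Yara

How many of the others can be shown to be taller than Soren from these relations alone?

The elements the relations force above Soren are Eli, Juno, Ines, Yara, Wren — no chain reaches any other.
That is 5.

5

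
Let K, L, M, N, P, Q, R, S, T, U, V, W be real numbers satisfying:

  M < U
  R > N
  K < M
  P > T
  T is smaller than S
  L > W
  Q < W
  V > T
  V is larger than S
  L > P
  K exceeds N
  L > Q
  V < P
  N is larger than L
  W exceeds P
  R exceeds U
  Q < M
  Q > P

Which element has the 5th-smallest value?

Piecing the relations together gives one ordering: T < S < V < P < Q < W < L < N < K < M < U < R.
Counting 5 from the smallest end gives Q.

Q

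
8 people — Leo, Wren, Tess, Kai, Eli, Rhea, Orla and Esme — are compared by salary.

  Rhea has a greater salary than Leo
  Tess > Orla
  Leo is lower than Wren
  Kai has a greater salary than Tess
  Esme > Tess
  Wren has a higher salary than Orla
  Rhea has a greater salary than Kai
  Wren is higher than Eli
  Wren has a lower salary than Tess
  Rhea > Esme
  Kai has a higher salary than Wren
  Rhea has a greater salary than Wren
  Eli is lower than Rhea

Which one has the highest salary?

Rhea

Chaining downward from Rhea: directly below it, Leo, Eli, Wren, Esme, Kai; then Orla, Tess.
That covers every other element, and nothing is given above Rhea, so Rhea is the highest salary.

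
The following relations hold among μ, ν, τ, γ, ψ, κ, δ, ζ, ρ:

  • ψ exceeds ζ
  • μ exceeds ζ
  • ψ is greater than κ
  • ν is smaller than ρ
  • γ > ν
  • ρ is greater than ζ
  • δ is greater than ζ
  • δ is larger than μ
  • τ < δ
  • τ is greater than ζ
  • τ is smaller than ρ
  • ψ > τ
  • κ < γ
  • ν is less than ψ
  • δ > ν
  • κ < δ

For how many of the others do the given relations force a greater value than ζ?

5

Directly above ζ: μ, τ, δ, ψ, ρ.
Nothing else is reachable above ζ; 5 in all.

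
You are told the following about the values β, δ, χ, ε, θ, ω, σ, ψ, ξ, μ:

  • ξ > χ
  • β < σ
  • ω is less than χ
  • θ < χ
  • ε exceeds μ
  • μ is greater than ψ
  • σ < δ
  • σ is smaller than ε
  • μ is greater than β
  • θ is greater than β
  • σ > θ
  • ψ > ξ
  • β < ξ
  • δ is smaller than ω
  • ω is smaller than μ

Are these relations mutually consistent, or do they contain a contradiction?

consistent

The single ordering β < θ < σ < δ < ω < χ < ξ < ψ < μ < ε satisfies every listed relation, so no contradiction arises.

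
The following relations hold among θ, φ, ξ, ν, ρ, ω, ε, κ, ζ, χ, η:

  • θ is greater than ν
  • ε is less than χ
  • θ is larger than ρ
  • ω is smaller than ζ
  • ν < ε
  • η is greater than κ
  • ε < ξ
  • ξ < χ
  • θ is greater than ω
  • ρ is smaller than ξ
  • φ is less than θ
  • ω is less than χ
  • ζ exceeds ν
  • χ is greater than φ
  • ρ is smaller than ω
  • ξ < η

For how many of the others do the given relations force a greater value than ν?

From ν the given relations immediately reach ε, ζ, θ.
From those, ξ, χ — 5 in total.
From those, η — 6 in total.
Nothing else is reachable above ν; 6 in all.

6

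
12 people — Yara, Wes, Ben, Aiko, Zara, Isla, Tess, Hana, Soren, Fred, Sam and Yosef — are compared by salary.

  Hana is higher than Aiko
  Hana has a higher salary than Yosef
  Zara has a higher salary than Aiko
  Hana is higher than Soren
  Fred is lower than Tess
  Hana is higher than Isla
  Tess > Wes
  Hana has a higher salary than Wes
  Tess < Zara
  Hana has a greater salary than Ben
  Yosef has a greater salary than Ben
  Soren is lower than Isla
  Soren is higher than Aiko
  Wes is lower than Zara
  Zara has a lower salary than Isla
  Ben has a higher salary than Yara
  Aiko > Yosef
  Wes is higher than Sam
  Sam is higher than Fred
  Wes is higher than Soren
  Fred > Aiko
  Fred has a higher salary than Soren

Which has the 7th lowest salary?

Piecing the relations together gives one ordering: Yara < Ben < Yosef < Aiko < Soren < Fred < Sam < Wes < Tess < Zara < Isla < Hana.
The 7th smallest is Sam.

Sam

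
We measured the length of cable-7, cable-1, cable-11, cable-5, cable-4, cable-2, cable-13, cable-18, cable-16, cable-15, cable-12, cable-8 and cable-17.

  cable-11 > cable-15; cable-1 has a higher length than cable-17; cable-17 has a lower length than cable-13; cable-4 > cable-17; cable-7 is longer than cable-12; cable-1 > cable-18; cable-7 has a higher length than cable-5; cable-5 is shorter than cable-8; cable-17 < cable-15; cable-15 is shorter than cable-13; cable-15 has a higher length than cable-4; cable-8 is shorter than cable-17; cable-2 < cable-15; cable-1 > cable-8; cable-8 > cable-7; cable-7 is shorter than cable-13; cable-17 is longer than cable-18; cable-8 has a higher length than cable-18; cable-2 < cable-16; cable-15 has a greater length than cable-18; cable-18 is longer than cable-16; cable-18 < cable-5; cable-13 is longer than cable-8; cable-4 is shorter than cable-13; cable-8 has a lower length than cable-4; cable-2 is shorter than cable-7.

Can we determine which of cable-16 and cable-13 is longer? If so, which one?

Link the given pairs in sequence: cable-16 < cable-18; cable-18 < cable-5; cable-5 < cable-7; cable-7 < cable-8; cable-8 < cable-17; cable-17 < cable-4; cable-4 < cable-15; cable-15 < cable-13.
Together: cable-16 < cable-18 < cable-5 < cable-7 < cable-8 < cable-17 < cable-4 < cable-15 < cable-13.
So cable-13 is longer.

cable-13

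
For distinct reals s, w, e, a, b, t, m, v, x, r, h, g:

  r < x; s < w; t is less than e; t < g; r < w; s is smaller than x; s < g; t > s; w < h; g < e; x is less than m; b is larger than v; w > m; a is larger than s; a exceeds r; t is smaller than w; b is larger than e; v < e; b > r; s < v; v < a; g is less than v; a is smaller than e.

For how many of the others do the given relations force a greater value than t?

The elements the relations force above t are g, v, a, e, w, h, b — no chain reaches any other.
That is 7.

7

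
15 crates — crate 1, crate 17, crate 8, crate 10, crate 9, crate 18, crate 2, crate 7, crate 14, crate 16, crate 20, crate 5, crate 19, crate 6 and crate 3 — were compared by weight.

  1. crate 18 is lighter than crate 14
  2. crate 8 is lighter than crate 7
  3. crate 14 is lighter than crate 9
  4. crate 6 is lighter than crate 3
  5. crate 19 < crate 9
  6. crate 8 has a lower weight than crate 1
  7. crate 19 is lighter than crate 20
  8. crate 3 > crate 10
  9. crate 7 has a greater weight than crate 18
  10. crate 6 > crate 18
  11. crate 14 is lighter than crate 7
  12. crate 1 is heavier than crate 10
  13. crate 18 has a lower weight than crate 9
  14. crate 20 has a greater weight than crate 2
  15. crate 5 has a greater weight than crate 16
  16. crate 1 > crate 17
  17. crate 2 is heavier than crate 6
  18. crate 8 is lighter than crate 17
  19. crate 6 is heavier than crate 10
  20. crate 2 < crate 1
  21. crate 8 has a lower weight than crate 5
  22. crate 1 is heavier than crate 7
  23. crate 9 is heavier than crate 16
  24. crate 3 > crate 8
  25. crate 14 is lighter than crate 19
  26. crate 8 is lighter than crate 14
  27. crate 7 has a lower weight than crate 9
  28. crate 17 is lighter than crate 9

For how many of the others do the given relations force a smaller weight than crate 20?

The elements the relations force below crate 20 are crate 8, crate 10, crate 18, crate 14, crate 6, crate 2, crate 19 — no chain reaches any other.
That is 7.

7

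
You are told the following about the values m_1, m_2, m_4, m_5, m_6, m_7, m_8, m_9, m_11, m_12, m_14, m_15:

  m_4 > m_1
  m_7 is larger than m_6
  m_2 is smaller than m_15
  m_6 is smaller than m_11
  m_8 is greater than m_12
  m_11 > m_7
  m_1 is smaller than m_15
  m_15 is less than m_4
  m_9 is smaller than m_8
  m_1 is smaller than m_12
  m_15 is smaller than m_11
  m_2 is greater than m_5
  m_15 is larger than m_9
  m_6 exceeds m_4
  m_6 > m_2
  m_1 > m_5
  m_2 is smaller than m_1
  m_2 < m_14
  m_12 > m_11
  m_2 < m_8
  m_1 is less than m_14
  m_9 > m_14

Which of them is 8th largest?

m_9

Chaining the given pairs: m_5 < m_2 < m_1 < m_14 < m_9 < m_15 < m_4 < m_6 < m_7 < m_11 < m_12 < m_8.
Counting 8 from the largest end gives m_9.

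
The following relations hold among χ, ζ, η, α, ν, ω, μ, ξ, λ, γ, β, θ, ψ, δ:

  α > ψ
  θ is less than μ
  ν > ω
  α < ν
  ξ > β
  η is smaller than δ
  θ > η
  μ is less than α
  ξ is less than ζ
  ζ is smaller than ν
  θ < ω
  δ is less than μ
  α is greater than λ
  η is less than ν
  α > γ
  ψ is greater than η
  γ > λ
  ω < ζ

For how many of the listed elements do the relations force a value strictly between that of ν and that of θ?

Chaining upward from θ reaches: ω, μ, ζ, α.
Chaining downward from ν reaches: β, λ, η, ω, δ, μ, ξ, ψ, ζ, γ, α.
Strictly between θ and ν are those in both lists: ω, μ, ζ, α — 4 elements.

4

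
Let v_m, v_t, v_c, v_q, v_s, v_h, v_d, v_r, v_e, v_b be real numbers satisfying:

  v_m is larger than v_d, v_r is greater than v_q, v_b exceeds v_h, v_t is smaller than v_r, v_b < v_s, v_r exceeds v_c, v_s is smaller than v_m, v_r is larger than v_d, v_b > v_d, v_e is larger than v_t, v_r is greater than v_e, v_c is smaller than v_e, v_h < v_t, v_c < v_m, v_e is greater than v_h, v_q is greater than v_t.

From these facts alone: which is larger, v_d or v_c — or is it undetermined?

undetermined

Following every chain through v_c: above v_c we get v_m, v_e, v_r.
v_d is not reached, and no chain runs the other way from v_d to v_c.
So the given relations leave the order of v_c and v_d undetermined.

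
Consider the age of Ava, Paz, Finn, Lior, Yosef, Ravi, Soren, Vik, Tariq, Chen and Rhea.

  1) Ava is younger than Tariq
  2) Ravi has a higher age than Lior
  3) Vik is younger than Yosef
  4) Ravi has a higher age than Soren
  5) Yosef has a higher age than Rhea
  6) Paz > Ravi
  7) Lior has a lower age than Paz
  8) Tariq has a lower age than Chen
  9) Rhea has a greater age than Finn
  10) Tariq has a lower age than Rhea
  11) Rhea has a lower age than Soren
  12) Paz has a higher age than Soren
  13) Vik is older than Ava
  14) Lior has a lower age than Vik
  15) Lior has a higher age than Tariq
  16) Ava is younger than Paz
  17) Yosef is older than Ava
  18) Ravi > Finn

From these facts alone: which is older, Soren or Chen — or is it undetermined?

Following every chain through Chen: below Chen we get Ava, Tariq.
Soren is not reached, and no chain runs the other way from Soren to Chen.
So the given relations leave the order of Chen and Soren undetermined.

undetermined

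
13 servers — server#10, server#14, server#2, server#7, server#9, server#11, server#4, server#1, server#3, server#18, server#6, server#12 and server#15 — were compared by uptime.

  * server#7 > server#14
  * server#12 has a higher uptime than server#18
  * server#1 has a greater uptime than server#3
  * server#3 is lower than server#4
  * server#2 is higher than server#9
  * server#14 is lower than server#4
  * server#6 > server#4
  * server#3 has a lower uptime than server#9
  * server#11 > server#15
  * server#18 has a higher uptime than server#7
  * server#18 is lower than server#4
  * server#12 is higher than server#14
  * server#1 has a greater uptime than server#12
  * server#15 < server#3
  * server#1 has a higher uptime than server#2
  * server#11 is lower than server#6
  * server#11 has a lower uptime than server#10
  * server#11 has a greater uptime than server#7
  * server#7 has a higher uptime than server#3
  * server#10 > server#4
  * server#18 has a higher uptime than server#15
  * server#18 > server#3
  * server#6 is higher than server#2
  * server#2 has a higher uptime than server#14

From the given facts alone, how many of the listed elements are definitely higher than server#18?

5

The elements the relations force above server#18 are server#4, server#12, server#10, server#6, server#1 — no chain reaches any other.
That is 5.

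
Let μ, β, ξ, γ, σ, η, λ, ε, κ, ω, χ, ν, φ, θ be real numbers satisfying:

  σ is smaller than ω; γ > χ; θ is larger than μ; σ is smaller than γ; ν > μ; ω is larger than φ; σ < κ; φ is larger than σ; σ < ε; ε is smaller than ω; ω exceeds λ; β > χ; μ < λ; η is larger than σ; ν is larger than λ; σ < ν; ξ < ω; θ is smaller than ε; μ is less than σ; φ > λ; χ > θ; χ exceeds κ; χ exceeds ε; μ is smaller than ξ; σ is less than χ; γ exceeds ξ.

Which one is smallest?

μ

Chaining upward from μ: directly above it, λ, σ, ξ, θ, ν; then κ, ε, φ, ω, χ, η, γ; then β.
That covers every other element, and nothing is given below μ, so μ is the smallest.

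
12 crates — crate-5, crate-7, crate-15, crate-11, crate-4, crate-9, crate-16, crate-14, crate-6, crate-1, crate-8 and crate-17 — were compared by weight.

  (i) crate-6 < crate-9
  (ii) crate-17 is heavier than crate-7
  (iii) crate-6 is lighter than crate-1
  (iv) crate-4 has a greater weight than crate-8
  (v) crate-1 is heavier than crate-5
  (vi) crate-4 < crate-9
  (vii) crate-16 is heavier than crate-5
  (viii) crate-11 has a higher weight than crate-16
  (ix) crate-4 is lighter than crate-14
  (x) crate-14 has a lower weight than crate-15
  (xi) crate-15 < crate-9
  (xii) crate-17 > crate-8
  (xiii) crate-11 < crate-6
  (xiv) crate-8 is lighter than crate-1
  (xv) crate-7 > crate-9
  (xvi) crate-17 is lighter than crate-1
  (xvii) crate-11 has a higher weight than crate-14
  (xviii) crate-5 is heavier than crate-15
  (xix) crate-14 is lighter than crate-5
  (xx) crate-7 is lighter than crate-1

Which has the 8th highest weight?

crate-5

Piecing the relations together gives one ordering: crate-8 < crate-4 < crate-14 < crate-15 < crate-5 < crate-16 < crate-11 < crate-6 < crate-9 < crate-7 < crate-17 < crate-1.
The 8th largest is crate-5.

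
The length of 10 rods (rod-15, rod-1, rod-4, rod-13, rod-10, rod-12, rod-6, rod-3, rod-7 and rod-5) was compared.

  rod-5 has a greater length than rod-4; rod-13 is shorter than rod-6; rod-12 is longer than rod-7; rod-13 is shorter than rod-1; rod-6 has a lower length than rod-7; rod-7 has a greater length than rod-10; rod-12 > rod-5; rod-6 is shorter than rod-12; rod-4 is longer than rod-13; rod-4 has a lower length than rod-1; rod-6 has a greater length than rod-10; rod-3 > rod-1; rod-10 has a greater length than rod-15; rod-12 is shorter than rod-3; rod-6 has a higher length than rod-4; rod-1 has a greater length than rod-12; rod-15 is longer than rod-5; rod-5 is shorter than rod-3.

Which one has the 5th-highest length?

Piecing the relations together gives one ordering: rod-13 < rod-4 < rod-5 < rod-15 < rod-10 < rod-6 < rod-7 < rod-12 < rod-1 < rod-3.
Counting 5 from the largest end gives rod-6.

rod-6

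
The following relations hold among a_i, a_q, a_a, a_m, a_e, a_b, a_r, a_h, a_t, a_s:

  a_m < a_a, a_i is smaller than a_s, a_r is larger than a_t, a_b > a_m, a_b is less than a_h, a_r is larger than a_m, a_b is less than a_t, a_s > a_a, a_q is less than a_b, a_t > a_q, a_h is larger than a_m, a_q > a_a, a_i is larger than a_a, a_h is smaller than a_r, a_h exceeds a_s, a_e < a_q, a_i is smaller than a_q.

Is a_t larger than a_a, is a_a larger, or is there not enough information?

Following the relations from a_a: a_a < a_i < a_q < a_b < a_t.
So a_t is larger.

a_t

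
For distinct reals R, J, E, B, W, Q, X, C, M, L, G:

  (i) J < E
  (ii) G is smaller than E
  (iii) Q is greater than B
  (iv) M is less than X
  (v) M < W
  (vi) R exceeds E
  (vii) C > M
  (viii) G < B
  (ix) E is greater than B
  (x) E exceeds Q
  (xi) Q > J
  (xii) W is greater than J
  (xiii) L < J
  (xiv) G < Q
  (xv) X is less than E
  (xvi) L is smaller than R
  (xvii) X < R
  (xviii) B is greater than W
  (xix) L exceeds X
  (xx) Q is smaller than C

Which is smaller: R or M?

M < X and X < L give M < L.
Then L < J extends the chain to J.
Then J < W extends the chain to W.
Then W < B extends the chain to B.
Then B < Q extends the chain to Q.
Then Q < E extends the chain to E.
Then E < R extends the chain to R.
So M < R; M is the smaller of the two.

M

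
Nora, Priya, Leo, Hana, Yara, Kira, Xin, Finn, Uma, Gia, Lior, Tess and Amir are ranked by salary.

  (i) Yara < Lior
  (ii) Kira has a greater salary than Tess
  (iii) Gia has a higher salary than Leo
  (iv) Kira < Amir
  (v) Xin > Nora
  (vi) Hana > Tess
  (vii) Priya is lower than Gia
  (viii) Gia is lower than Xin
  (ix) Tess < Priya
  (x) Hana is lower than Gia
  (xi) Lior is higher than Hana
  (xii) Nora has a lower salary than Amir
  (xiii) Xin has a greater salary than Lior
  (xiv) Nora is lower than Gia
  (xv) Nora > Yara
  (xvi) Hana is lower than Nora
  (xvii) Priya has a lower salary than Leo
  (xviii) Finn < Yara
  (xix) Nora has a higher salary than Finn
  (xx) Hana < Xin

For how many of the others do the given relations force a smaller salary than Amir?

6

Directly below Amir: Nora, Kira.
One step further: Finn, Yara, Tess, Hana (6 so far).
Nothing else is reachable below Amir; 6 in all.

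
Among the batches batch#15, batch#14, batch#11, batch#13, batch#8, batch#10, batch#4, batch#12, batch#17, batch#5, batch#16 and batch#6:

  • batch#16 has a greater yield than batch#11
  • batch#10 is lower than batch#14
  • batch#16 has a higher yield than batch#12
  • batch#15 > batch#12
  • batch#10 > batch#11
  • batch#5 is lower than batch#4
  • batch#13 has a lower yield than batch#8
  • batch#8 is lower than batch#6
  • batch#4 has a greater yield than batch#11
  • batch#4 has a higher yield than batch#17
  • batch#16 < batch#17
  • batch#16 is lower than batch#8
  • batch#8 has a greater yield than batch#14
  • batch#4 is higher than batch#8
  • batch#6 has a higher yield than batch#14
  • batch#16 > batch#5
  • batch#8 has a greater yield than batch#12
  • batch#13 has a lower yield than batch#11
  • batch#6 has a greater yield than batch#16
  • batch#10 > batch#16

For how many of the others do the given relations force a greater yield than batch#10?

Directly above batch#10: batch#14.
One step further: batch#8, batch#6 (3 so far).
One step further: batch#4 (4 so far).
Nothing else is reachable above batch#10; 4 in all.

4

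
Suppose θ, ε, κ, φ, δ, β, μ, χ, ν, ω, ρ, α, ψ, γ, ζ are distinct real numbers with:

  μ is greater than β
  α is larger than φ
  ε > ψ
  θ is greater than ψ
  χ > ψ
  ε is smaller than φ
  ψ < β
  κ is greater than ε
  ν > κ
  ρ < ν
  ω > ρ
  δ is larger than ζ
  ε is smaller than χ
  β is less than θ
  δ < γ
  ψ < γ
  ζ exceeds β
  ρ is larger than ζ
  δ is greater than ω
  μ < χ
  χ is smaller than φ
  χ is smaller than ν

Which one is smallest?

ψ

Chaining upward from ψ: directly above it, β, ε, χ, γ, θ; then ζ, μ, φ, κ, ν; then ρ, δ, α; then ω.
That covers every other element, and nothing is given below ψ, so ψ is the smallest.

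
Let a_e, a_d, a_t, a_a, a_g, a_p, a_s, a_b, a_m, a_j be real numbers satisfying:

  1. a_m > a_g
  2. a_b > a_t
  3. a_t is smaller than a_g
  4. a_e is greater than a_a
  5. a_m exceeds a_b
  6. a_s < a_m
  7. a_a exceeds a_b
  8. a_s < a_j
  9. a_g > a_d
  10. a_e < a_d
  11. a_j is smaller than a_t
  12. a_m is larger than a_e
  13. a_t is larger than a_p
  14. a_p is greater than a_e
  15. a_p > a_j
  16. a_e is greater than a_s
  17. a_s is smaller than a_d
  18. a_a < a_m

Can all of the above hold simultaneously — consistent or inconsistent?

Chaining the given relations yields a_p < a_t < a_b < a_a < a_e, so a_p < a_e. But one relation states a_e < a_p. These cannot both hold.

inconsistent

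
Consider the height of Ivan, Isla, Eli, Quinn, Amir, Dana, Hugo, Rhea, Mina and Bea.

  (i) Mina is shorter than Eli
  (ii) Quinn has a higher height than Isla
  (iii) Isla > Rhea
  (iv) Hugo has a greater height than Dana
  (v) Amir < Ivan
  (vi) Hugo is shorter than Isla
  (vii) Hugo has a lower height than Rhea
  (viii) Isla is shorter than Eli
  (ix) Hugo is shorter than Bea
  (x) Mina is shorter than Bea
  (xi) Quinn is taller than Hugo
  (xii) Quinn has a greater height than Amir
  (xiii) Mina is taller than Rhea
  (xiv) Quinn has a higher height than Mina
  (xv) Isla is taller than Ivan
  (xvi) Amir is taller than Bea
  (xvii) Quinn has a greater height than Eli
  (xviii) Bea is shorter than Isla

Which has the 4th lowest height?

Mina

Chaining the given pairs: Dana < Hugo < Rhea < Mina < Bea < Amir < Ivan < Isla < Eli < Quinn.
Counting 4 from the smallest end gives Mina.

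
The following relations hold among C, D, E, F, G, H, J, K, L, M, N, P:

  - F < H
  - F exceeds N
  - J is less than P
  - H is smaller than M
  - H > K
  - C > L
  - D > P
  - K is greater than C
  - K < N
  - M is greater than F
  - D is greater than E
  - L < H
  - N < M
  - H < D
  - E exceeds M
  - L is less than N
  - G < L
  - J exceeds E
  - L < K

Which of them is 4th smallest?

K

The consecutive relations fix a unique order: G < L < C < K < N < F < H < M < E < J < P < D.
The 4th smallest is K.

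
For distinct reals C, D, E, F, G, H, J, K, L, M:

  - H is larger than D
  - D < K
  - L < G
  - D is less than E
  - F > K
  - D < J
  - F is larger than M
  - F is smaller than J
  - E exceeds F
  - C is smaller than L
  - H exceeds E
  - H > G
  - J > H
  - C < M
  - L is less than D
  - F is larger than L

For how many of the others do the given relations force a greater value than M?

Directly above M: F.
One step further: E, J (3 so far).
One step further: H (4 so far).
Nothing else is reachable above M; 4 in all.

4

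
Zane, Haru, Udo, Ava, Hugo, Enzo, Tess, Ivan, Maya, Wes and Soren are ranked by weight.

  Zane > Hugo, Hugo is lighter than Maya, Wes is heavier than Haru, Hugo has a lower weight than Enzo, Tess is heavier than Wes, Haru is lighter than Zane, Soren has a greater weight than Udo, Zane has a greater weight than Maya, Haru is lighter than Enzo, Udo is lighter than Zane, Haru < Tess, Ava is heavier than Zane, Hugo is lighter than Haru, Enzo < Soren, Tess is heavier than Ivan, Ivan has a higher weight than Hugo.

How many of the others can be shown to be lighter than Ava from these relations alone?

The elements the relations force below Ava are Hugo, Haru, Maya, Udo, Zane — no chain reaches any other.
That is 5.

5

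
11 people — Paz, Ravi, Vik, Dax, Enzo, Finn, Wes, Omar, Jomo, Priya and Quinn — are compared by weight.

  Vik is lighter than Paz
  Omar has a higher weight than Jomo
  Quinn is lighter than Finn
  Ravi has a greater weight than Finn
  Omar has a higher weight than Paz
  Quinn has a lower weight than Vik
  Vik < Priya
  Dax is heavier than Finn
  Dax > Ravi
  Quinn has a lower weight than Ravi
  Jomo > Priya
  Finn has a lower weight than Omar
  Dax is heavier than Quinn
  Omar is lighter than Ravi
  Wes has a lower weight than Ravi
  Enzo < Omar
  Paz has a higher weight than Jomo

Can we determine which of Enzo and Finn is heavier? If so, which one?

Following every chain through Enzo: above Enzo we get Omar, Ravi, Dax.
Finn is not reached, and no chain runs the other way from Finn to Enzo.
So the given relations leave the order of Enzo and Finn undetermined.

undetermined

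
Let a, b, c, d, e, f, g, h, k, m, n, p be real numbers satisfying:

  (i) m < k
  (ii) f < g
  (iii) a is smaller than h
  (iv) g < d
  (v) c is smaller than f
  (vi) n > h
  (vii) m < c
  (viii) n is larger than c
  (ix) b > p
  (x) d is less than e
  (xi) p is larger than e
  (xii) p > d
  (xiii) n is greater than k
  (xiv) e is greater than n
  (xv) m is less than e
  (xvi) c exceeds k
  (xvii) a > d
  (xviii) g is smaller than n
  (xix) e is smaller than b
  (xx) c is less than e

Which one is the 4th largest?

The consecutive relations fix a unique order: m < k < c < f < g < d < a < h < n < e < p < b.
Counting 4 from the largest end gives n.

n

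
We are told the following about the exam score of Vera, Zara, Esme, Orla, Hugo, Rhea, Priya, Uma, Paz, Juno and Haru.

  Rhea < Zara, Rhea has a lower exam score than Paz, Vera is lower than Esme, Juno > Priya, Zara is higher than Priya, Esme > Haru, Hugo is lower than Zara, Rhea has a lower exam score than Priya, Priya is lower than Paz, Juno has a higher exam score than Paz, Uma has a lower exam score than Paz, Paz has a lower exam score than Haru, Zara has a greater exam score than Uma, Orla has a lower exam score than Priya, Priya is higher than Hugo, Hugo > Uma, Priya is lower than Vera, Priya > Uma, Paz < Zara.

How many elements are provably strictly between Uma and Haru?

Chaining upward from Uma reaches: Hugo, Priya, Paz, Juno, Zara, Vera, Esme.
Chaining downward from Haru reaches: Rhea, Hugo, Orla, Priya, Paz.
Strictly between Uma and Haru are those in both lists: Hugo, Priya, Paz — 3 elements.

3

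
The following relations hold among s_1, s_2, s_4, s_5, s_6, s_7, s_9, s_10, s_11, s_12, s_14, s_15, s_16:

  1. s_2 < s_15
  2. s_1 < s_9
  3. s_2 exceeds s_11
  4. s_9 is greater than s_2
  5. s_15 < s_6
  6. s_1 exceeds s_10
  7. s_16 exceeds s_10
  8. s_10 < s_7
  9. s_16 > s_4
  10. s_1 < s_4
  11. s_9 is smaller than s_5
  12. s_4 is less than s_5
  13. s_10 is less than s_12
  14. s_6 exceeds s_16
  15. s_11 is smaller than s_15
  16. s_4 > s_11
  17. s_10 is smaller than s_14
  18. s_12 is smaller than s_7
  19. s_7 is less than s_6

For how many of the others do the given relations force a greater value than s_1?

The elements the relations force above s_1 are s_9, s_4, s_16, s_5, s_6 — no chain reaches any other.
That is 5.

5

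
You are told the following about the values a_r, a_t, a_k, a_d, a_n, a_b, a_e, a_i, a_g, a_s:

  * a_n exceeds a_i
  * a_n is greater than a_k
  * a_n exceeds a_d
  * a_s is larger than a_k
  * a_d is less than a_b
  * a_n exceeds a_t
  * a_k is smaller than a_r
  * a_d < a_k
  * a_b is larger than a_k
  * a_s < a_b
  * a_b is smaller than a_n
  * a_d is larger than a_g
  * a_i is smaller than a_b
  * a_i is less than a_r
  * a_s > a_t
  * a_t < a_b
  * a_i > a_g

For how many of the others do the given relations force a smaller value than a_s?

4

Directly below a_s: a_t, a_k.
One step further: a_d (3 so far).
One step further: a_g (4 so far).
Nothing else is reachable below a_s; 4 in all.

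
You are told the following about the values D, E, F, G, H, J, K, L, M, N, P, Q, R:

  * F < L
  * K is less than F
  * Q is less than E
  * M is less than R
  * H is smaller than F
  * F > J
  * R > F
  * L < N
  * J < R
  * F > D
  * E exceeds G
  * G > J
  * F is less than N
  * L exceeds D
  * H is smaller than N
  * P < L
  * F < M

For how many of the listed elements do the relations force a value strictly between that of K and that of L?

1

Chaining upward from K reaches: F, M, N, R.
Chaining downward from L reaches: J, D, P, H, F.
Strictly between K and L are those in both lists: F — 1 element.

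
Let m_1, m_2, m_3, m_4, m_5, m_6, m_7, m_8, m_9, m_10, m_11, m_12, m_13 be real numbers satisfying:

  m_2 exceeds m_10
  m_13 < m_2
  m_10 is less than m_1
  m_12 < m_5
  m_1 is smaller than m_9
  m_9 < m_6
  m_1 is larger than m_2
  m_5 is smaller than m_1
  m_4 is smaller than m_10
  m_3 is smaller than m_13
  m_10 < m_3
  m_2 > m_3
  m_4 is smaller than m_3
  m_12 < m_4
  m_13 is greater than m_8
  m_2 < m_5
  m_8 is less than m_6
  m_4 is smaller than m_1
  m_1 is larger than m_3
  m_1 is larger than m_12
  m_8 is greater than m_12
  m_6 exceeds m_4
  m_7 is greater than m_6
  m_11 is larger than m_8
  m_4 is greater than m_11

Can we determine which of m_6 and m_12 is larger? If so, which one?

m_12 < m_8 and m_8 < m_11 give m_12 < m_11.
With m_11 < m_4: m_12 < m_8 < m_11 < m_4.
Then m_4 < m_10 extends the chain to m_10.
Then m_10 < m_3 extends the chain to m_3.
Then m_3 < m_13 extends the chain to m_13.
With m_13 < m_2: m_12 < m_8 < m_11 < m_4 < m_10 < m_3 < m_13 < m_2.
Then m_2 < m_5 extends the chain to m_5.
Then m_5 < m_1 extends the chain to m_1.
Then m_1 < m_9 extends the chain to m_9.
With m_9 < m_6: m_12 < m_8 < m_11 < m_4 < m_10 < m_3 < m_13 < m_2 < m_5 < m_1 < m_9 < m_6.
So m_6 is larger.

m_6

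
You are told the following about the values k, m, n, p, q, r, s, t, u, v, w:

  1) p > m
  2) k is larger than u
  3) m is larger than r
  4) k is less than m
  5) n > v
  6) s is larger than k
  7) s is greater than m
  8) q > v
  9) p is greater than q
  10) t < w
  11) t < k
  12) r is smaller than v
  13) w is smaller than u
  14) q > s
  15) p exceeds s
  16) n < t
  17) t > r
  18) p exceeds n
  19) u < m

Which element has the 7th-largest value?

Chaining the given pairs: r < v < n < t < w < u < k < m < s < q < p.
The 7th largest is w.

w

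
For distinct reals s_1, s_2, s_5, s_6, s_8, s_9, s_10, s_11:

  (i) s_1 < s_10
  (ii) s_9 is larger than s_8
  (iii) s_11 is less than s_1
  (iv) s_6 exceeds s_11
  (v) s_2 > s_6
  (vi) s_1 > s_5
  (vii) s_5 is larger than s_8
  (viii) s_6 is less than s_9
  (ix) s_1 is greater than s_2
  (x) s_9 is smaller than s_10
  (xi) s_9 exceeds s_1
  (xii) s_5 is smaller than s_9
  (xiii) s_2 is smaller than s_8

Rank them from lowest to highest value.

s_11 < s_6 < s_2 < s_8 < s_5 < s_1 < s_9 < s_10

The consecutive links are each given: s_11 < s_6; s_6 < s_2; s_2 < s_8; s_8 < s_5; s_5 < s_1; s_1 < s_9; s_9 < s_10.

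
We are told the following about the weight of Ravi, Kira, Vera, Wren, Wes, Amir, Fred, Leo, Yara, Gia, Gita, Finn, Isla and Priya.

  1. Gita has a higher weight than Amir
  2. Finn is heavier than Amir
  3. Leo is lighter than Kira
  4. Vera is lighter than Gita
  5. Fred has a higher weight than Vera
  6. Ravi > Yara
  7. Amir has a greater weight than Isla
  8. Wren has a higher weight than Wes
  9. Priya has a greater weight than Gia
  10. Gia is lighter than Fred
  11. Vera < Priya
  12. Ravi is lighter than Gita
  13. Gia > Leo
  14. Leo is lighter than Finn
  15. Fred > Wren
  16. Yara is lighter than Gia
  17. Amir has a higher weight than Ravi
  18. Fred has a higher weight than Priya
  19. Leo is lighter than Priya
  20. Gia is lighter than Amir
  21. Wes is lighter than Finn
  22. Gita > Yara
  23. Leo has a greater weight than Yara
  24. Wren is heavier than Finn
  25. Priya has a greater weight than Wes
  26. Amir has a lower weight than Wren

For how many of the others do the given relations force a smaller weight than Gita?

7

Directly below Gita: Yara, Ravi, Vera, Amir.
One step further: Isla, Gia (6 so far).
One step further: Leo (7 so far).
Nothing else is reachable below Gita; 7 in all.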